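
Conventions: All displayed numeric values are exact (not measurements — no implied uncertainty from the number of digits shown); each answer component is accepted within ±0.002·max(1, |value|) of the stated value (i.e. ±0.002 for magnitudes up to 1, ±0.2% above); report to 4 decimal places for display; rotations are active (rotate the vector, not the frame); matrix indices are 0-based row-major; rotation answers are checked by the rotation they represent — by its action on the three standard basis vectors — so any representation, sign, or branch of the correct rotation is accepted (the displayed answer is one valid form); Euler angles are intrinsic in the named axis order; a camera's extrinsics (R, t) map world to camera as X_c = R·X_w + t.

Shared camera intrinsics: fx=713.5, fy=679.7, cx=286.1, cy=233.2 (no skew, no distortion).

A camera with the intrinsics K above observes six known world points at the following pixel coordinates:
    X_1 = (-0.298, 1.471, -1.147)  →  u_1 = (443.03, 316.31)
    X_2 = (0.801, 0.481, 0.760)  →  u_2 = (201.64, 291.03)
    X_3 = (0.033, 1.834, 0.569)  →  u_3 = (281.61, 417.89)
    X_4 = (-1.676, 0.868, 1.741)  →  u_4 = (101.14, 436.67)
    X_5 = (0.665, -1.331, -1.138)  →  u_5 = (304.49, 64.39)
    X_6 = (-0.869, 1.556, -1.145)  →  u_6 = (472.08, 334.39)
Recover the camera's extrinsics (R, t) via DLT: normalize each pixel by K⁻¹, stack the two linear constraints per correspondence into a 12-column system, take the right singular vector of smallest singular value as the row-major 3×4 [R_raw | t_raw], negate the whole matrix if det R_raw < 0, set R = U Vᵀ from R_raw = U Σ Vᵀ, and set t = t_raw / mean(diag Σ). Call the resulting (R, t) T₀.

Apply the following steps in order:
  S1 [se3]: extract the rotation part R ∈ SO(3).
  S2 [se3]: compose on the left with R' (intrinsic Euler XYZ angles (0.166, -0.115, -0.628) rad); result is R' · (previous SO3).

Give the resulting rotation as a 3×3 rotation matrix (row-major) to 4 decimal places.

source (pnp_recover): camera pose = R=[-0.1541 0.3874 -0.9089; -0.0190 0.9186 0.3948; 0.9879 0.0781 -0.1342], t=(-0.2300, -0.1100, 6.5201)
after S1 (rot_of_se3): [-0.1541 0.3874 -0.9089; -0.0190 0.9186 0.3948; 0.9879 0.0781 -0.1342]
after S2 (compose_so3): [-0.2484 0.8386 -0.4848; -0.0854 0.4796 0.8733; 0.9649 0.2583 -0.0475]

rotation (matrix) = ((-0.2484, 0.8386, -0.4848), (-0.0854, 0.4796, 0.8733), (0.9649, 0.2583, -0.0475))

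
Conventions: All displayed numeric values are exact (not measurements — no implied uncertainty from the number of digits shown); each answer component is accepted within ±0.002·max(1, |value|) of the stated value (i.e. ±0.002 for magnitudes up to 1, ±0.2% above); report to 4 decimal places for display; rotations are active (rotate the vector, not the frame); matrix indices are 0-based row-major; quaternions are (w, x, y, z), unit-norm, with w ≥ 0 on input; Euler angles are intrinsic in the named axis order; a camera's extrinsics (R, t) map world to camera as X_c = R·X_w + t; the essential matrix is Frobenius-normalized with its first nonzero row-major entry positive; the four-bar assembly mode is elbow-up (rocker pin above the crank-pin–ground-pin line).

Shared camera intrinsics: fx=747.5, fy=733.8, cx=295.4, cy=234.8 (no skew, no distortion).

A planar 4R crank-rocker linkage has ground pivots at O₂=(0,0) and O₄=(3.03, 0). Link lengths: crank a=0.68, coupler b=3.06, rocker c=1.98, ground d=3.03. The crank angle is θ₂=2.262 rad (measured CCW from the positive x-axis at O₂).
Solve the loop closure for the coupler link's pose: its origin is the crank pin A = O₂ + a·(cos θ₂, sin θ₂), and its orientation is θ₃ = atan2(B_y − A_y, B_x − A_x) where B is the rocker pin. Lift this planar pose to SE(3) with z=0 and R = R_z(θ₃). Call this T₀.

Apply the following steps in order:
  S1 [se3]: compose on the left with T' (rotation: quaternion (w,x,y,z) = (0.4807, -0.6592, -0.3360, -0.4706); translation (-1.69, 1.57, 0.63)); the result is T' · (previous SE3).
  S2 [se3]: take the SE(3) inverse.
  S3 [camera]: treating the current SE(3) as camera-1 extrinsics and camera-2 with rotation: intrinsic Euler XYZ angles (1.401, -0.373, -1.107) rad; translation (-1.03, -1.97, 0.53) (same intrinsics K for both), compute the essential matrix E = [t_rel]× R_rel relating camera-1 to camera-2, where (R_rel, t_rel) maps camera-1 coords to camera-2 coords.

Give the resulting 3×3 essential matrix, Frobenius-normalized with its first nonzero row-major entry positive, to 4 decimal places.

matrix = [0.6934 0.0859 0.0412; -0.1057 0.0810 0.5375; 0.0426 0.0813 0.4417]

source (fourbar_fk): coupler pose = R=[0.9012 -0.4333 0.0000; 0.4333 0.9012 0.0000; 0.0000 0.0000 1.0000], t=(-0.4335, 0.5239, 0.0000)
after S1 (compose_se3): R=[0.6866 0.6634 0.2974; -0.1437 -0.2771 0.9500; 0.7127 -0.6950 -0.0949], t=(-1.3645, 1.4106, 0.0547)
after S2 (invert_se3): R=[0.6866 -0.1437 0.7127; 0.6634 -0.2771 -0.6950; 0.2974 0.9500 -0.0949], t=(1.1006, 1.3341, -0.9291)
after S3 (essential): [0.6934 0.0859 0.0412; -0.1057 0.0810 0.5375; 0.0426 0.0813 0.4417]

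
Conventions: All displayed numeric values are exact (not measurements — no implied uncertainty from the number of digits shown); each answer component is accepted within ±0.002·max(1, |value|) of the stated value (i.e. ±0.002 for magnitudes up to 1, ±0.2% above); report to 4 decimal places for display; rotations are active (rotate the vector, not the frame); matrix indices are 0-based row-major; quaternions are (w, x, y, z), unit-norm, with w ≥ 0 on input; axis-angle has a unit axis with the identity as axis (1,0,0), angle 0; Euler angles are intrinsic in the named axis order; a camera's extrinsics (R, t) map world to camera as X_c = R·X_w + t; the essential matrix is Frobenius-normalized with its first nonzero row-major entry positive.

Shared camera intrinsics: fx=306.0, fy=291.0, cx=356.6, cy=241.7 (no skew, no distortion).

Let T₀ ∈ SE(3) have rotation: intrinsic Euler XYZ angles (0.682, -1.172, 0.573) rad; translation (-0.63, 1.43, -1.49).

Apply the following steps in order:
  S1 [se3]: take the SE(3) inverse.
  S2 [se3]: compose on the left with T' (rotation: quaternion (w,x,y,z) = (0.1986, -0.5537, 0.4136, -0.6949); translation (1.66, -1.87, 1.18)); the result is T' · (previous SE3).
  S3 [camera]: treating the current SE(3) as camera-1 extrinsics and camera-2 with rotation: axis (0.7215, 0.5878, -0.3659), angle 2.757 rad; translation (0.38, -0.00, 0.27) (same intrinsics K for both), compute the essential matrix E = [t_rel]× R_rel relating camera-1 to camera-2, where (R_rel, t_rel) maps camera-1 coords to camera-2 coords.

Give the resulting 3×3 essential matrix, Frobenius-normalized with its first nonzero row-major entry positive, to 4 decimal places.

matrix = [0.4111 -0.0317 -0.1914; -0.5159 -0.3039 0.0064; -0.1122 0.5147 0.3965]

after S1 (invert_se3): R=[0.3263 -0.0672 0.9429; -0.2105 0.9672 0.1418; -0.9215 -0.2448 0.3014], t=(1.7066, -1.3045, 0.2186)
after S2 (compose_se3): R=[-0.9227 -0.3839 -0.0346; 0.2094 -0.4238 -0.8812; 0.3236 -0.8204 0.4715], t=(1.5761, -2.4450, 3.2595)
after S3 (essential): [0.4111 -0.0317 -0.1914; -0.5159 -0.3039 0.0064; -0.1122 0.5147 0.3965]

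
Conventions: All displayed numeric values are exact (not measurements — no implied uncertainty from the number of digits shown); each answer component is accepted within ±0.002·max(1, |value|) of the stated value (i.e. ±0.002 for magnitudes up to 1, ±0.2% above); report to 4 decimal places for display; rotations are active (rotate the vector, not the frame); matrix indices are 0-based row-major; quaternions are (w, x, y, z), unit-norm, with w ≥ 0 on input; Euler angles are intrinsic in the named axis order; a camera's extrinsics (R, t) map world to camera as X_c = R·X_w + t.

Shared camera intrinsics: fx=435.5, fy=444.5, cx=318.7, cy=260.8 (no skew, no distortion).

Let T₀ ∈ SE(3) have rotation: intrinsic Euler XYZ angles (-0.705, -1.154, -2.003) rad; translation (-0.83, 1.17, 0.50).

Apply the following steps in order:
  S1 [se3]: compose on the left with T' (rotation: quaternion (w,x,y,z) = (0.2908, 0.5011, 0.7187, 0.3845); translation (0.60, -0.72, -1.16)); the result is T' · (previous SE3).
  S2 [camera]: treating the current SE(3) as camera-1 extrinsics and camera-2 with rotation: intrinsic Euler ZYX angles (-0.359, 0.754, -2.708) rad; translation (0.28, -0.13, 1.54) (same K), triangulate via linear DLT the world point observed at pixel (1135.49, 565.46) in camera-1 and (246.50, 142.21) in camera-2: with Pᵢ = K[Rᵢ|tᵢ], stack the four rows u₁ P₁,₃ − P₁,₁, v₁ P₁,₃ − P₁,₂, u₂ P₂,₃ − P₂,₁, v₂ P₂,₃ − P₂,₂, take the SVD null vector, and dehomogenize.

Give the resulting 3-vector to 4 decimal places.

after S1 (compose_se3): R=[-0.1726 0.7140 0.6785; -0.2725 0.6274 -0.7295; -0.9465 -0.3108 0.0863], t=(1.8555, -1.1363, -0.4129)
after S2 (triangulate): (-1.6280, 0.5085, -1.3168)

result = (-1.6280, 0.5085, -1.3168)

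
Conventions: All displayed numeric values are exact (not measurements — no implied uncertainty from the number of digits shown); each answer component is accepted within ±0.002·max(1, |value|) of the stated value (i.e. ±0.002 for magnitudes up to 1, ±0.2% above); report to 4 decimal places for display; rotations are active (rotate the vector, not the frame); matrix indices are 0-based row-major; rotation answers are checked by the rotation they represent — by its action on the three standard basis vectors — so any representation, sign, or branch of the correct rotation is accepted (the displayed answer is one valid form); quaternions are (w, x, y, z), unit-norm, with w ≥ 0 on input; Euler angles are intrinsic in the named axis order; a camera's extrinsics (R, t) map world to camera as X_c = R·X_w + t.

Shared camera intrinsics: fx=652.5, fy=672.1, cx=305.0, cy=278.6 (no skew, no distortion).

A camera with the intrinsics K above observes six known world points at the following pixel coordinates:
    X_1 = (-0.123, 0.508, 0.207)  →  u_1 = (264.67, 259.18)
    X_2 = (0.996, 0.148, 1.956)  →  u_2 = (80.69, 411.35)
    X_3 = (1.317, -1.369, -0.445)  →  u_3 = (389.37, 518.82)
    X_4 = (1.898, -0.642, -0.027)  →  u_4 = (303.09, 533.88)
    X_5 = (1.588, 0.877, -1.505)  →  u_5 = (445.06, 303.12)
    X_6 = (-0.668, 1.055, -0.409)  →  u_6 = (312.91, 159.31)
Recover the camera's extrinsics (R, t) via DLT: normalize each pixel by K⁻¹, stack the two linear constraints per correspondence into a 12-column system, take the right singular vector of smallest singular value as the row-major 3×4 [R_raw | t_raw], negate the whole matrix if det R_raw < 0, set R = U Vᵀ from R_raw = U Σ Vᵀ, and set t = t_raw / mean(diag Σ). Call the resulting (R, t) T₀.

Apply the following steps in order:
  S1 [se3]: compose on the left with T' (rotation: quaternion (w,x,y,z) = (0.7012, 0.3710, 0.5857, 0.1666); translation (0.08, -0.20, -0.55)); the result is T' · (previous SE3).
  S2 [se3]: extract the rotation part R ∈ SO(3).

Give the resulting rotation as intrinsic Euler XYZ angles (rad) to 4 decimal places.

source (pnp_recover): camera pose = R=[-0.1394 -0.3670 -0.9197; 0.5781 -0.7842 0.2253; -0.8039 -0.5003 0.3215], t=(-0.0100, 0.2501, 6.0697)
after S1 (compose_se3): R=[-0.6795 -0.7252 0.1113; 0.5551 -0.6074 -0.5683; 0.4797 -0.3244 0.8153], t=(5.8628, -2.0126, -0.1290)
after S2 (rot_of_se3): [-0.6795 -0.7252 0.1113; 0.5551 -0.6074 -0.5683; 0.4797 -0.3244 0.8153]

rotation (euler_xyz) = (0.6087, 0.1115, 2.3237)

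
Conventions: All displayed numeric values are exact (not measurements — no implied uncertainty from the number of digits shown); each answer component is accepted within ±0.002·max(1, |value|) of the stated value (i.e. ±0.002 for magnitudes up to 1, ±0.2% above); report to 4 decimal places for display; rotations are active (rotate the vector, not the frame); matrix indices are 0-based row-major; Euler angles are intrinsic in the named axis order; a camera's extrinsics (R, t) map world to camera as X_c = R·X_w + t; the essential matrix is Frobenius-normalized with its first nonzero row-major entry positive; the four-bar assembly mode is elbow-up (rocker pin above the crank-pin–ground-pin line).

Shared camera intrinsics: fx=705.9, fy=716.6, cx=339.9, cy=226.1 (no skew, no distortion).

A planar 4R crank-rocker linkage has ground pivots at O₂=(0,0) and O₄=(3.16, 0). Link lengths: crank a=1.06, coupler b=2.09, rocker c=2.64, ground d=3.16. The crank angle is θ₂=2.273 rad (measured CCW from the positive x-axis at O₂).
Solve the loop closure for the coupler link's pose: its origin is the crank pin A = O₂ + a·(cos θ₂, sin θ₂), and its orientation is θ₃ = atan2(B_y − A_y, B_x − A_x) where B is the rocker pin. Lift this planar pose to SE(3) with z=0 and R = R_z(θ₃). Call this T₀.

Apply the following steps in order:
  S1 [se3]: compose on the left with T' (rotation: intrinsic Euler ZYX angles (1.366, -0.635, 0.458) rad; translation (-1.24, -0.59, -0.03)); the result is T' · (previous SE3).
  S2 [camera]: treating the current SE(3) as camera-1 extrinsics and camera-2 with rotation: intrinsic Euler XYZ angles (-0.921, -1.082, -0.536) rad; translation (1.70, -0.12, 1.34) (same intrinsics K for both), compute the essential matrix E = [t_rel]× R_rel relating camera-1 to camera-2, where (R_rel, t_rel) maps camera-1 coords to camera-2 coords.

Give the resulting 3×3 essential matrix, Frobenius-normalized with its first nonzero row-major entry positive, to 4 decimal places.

source (fourbar_fk): coupler pose = R=[0.8933 -0.4495 0.0000; 0.4495 0.8933 0.0000; 0.0000 0.0000 1.0000], t=(-0.6847, 0.8092, 0.0000)
after S1 (compose_se3): R=[-0.2725 -0.9057 0.3247; 0.6707 -0.4208 -0.6108; 0.6899 0.0513 0.7221], t=(-2.1059, -1.1899, -0.1481)
after S2 (essential): [0.2969 -0.0341 -0.5954; -0.3733 0.2308 -0.3654; -0.4351 0.2008 -0.0216]

matrix = [0.2969 -0.0341 -0.5954; -0.3733 0.2308 -0.3654; -0.4351 0.2008 -0.0216]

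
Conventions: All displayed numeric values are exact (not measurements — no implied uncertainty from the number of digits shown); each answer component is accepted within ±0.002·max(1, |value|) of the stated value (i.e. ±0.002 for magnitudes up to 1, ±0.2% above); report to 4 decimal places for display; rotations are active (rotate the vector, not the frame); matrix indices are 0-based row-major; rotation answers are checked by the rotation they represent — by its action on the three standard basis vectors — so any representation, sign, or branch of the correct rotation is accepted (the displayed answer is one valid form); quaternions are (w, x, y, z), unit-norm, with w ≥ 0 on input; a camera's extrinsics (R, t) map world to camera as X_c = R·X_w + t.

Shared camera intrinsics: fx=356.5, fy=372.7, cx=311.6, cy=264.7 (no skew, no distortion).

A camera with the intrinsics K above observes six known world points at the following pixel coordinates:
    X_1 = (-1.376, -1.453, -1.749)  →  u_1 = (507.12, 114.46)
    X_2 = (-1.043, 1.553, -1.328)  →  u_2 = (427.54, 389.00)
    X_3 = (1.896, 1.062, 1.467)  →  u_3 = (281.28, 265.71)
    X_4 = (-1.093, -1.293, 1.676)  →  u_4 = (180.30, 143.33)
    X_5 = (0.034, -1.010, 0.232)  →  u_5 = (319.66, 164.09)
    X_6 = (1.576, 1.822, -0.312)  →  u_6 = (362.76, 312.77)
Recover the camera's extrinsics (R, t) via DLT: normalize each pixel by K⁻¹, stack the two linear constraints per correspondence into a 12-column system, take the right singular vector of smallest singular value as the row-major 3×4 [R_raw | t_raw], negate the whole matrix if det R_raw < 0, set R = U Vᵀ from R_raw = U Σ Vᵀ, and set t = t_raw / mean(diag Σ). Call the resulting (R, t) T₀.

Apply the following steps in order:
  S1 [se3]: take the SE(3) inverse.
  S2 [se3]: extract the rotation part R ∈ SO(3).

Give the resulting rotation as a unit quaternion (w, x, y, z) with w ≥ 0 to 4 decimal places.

rotation (quat) = (0.7725, -0.1111, 0.6171, 0.1000)

source (pnp_recover): camera pose = R=[0.2184 0.0173 -0.9757; -0.2916 0.9553 -0.0483; 0.9313 0.2951 0.2137], t=(0.3500, -0.3701, 5.2400)
after S1 (invert_se3): R=[0.2184 -0.2916 0.9313; 0.0173 0.9553 0.2951; -0.9757 -0.0483 0.2137], t=(-5.0643, -1.1987, -0.7959)
after S2 (rot_of_se3): [0.2184 -0.2916 0.9313; 0.0173 0.9553 0.2951; -0.9757 -0.0483 0.2137]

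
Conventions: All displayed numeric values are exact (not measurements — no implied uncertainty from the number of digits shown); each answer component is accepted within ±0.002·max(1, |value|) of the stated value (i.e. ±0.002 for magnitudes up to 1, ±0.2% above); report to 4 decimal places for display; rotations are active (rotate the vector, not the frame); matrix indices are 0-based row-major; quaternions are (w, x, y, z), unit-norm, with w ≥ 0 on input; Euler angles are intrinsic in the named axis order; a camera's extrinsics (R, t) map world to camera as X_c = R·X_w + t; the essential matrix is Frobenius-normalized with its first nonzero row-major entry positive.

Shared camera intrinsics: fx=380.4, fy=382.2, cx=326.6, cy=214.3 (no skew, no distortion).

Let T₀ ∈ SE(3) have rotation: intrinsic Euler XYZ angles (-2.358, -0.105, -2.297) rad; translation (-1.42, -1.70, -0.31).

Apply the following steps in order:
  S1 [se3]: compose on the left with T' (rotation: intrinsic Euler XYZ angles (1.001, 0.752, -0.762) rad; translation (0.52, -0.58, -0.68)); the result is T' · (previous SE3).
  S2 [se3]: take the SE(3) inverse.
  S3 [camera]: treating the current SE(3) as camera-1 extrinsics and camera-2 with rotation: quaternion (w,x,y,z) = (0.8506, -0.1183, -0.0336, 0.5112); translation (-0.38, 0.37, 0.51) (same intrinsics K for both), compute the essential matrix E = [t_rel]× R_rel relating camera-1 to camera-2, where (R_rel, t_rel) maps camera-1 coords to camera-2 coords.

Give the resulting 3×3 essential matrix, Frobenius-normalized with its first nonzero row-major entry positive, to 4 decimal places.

after S1 (compose_se3): R=[0.2875 0.9402 -0.1827; -0.0053 0.1923 0.9813; 0.9578 -0.2812 0.0603], t=(-1.2992, -1.7899, -0.2012)
after S2 (invert_se3): R=[0.2875 -0.0053 0.9578; 0.9402 0.1923 -0.2812; -0.1827 0.9813 0.0603], t=(0.5567, 1.5091, 1.5313)
after S3 (essential): [0.6720 0.0376 -0.0077; 0.2065 -0.1831 0.2533; -0.0712 -0.3859 0.5026]

matrix = [0.6720 0.0376 -0.0077; 0.2065 -0.1831 0.2533; -0.0712 -0.3859 0.5026]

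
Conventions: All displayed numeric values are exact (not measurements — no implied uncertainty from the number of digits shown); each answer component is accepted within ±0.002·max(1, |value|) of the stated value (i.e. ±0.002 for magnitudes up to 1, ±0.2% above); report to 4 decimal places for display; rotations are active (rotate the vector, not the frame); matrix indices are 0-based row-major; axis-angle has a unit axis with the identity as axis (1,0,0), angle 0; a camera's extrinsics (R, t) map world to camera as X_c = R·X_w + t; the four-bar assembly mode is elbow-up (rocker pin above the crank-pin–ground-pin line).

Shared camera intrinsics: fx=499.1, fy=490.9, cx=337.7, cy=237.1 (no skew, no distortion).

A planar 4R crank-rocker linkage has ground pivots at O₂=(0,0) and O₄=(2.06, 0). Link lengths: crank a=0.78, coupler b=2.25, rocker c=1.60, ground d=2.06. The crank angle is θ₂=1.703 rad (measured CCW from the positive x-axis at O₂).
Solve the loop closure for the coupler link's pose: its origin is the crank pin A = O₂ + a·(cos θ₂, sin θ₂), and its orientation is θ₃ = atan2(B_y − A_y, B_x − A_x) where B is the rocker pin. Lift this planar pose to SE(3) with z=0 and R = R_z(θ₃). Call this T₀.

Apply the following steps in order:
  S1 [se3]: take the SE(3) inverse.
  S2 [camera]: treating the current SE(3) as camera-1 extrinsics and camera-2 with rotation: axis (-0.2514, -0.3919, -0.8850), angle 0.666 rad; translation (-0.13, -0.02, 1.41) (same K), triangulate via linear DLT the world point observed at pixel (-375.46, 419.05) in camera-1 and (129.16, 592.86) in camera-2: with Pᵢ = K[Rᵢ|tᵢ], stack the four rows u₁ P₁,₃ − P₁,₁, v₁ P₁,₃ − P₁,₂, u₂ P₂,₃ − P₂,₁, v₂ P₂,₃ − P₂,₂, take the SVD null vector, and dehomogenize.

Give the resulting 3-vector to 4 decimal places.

result = (-1.0205, 0.6609, 0.6263)

source (fourbar_fk): coupler pose = R=[0.9303 -0.3668 0.0000; 0.3668 0.9303 0.0000; 0.0000 0.0000 1.0000], t=(-0.1028, 0.7732, 0.0000)
after S1 (invert_se3): R=[0.9303 0.3668 0.0000; -0.3668 0.9303 0.0000; 0.0000 0.0000 1.0000], t=(-0.1880, -0.7570, 0.0000)
after S2 (triangulate): (-1.0205, 0.6609, 0.6263)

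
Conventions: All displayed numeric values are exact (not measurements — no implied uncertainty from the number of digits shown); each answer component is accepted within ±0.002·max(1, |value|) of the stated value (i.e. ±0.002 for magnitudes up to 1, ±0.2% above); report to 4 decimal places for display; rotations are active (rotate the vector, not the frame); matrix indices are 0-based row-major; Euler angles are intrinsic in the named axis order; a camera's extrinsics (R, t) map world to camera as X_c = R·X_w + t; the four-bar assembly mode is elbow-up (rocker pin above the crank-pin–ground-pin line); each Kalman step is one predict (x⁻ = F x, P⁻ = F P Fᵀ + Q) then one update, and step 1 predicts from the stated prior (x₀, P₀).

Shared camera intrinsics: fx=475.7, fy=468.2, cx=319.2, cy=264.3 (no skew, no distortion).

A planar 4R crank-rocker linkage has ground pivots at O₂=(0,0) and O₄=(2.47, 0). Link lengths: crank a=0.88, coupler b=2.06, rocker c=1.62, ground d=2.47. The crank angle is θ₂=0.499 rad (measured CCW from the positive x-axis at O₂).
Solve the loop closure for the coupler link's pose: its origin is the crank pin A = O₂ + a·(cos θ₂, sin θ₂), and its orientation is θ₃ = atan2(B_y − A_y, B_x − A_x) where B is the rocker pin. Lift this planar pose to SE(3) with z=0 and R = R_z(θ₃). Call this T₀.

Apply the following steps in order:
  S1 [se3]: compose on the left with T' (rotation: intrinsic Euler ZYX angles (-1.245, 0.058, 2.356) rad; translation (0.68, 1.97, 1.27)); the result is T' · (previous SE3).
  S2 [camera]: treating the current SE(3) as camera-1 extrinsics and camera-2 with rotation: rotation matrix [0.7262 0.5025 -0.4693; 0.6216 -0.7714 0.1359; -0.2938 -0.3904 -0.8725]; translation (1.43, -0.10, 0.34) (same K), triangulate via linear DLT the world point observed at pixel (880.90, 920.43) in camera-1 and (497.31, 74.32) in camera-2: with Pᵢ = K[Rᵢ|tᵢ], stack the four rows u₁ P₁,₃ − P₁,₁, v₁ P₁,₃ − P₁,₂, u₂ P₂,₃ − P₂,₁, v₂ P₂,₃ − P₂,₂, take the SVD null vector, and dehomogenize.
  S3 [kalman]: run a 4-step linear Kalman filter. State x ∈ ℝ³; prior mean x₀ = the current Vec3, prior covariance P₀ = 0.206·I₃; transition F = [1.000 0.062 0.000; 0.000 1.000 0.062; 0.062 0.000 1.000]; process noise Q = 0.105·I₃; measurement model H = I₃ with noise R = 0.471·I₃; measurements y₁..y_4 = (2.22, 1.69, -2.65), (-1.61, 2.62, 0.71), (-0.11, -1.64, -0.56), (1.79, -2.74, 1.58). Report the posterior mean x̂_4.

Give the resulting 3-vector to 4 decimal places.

result = (0.4337, -0.9392, 0.0015)

source (fourbar_fk): coupler pose = R=[0.8133 -0.5819 0.0000; 0.5819 0.8133 0.0000; 0.0000 0.0000 1.0000], t=(0.7727, 0.4211, 0.0000)
after S1 (compose_se3): R=[-0.1223 -0.7200 -0.6832; -0.9235 0.3348 -0.1875; 0.3637 0.6079 -0.7058], t=(0.6504, 1.1275, 1.5225)
after S2 (triangulate): (-1.5652, -0.3846, -1.7916)
after S3 (kf_track): (0.4337, -0.9392, 0.0015)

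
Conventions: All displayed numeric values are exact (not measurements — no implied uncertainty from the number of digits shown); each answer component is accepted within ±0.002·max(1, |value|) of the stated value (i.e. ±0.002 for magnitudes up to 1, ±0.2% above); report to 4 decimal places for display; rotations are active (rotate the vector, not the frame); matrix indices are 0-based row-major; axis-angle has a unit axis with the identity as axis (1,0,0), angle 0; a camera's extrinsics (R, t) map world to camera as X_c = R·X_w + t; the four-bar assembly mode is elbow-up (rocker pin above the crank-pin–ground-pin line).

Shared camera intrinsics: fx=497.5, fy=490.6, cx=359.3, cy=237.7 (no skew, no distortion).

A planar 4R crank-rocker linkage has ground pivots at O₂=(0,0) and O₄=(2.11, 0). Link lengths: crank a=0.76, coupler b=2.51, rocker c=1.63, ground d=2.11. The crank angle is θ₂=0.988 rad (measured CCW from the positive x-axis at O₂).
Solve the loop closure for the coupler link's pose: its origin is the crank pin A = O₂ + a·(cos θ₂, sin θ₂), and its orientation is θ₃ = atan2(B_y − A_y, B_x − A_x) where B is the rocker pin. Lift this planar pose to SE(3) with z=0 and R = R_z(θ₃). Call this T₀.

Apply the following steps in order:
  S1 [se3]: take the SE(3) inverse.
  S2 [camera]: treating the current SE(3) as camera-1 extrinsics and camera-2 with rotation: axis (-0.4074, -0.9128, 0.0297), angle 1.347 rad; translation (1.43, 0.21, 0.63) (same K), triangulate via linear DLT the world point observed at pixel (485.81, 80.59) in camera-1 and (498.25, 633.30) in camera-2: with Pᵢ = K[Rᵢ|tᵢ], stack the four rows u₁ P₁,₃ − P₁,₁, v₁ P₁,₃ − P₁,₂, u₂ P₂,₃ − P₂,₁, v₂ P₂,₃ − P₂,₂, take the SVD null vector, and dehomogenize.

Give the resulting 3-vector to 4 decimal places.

source (fourbar_fk): coupler pose = R=[0.9407 -0.3393 0.0000; 0.3393 0.9407 0.0000; 0.0000 0.0000 1.0000], t=(0.4183, 0.6345, 0.0000)
after S1 (invert_se3): R=[0.9407 0.3393 0.0000; -0.3393 0.9407 0.0000; 0.0000 0.0000 1.0000], t=(-0.6088, -0.4550, 0.0000)
after S2 (triangulate): (0.9498, 0.3061, 1.5280)

result = (0.9498, 0.3061, 1.5280)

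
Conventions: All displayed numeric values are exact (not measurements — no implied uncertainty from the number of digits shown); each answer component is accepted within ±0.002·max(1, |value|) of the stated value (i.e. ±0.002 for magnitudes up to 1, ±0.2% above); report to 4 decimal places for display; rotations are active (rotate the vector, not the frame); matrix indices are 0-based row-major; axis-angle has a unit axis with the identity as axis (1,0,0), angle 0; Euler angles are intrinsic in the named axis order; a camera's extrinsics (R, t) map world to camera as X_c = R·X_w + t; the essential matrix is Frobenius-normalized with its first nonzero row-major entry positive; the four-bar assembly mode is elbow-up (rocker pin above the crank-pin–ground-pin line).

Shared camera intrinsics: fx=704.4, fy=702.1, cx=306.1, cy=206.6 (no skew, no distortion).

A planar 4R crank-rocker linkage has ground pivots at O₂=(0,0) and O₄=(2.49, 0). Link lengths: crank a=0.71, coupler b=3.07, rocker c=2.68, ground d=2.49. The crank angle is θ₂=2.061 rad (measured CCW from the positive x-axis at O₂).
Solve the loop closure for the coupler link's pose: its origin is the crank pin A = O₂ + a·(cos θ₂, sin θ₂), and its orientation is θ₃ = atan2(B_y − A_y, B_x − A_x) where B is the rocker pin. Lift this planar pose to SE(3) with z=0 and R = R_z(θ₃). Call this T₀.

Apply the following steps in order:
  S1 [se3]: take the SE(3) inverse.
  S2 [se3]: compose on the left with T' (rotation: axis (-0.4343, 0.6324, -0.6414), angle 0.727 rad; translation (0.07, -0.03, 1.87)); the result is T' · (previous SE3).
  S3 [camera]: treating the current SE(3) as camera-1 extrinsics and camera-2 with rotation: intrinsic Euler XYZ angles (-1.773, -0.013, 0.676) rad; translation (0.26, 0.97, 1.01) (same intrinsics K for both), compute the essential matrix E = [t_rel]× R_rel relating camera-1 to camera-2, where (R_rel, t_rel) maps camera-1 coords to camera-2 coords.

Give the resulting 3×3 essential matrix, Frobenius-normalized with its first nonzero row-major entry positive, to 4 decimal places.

source (fourbar_fk): coupler pose = R=[0.7569 -0.6536 0.0000; 0.6536 0.7569 0.0000; 0.0000 0.0000 1.0000], t=(-0.3343, 0.6264, 0.0000)
after S1 (invert_se3): R=[0.7569 0.6536 0.0000; -0.6536 0.7569 0.0000; 0.0000 0.0000 1.0000], t=(-0.1564, -0.6926, 0.0000)
after S2 (compose_se3): R=[0.3684 0.7896 0.4907; -0.9296 0.3181 0.1861; -0.0091 -0.5248 0.8512], t=(-0.3014, -0.5400, 2.1956)
after S3 (essential): [0.3458 -0.1744 -0.2836; -0.5232 -0.0303 0.1828; -0.2533 -0.5293 -0.3424]

matrix = [0.3458 -0.1744 -0.2836; -0.5232 -0.0303 0.1828; -0.2533 -0.5293 -0.3424]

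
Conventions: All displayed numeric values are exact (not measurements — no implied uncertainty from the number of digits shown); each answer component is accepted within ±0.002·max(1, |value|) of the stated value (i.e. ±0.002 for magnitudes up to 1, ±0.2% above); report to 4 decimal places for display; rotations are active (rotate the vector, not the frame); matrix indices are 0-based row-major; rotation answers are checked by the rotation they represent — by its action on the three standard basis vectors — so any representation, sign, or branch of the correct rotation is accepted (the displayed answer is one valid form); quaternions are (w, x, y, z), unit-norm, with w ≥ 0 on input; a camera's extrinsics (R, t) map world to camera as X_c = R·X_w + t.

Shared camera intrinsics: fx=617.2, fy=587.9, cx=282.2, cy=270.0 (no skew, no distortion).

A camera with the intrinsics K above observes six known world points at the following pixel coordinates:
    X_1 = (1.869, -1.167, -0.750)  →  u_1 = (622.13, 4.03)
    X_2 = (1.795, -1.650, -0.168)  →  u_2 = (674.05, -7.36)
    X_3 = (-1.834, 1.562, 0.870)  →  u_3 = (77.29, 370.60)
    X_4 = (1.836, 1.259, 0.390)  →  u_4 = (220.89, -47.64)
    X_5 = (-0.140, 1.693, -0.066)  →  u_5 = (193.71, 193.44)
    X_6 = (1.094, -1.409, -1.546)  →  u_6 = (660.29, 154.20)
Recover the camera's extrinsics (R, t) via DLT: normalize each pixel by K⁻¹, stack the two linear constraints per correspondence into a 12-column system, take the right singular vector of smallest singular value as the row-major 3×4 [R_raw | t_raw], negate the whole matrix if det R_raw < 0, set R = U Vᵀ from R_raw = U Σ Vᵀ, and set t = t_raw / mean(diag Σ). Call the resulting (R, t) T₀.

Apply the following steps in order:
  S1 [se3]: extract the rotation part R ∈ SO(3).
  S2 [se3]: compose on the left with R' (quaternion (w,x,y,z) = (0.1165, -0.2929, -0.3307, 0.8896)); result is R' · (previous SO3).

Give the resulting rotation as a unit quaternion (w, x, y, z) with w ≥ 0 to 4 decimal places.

rotation (quat) = (0.3799, 0.6007, 0.4317, 0.5554)

source (pnp_recover): camera pose = R=[0.2183 -0.6288 -0.7463; -0.9322 -0.3605 0.0310; -0.2886 0.6890 -0.6649], t=(0.2400, -0.2500, 4.3701)
after S1 (rot_of_se3): [0.2183 -0.6288 -0.7463; -0.9322 -0.3605 0.0310; -0.2886 0.6890 -0.6649]
after S2 (compose_so3): [0.0103 0.0966 0.9953; 0.9407 -0.3385 0.0231; 0.3392 0.9360 -0.0944]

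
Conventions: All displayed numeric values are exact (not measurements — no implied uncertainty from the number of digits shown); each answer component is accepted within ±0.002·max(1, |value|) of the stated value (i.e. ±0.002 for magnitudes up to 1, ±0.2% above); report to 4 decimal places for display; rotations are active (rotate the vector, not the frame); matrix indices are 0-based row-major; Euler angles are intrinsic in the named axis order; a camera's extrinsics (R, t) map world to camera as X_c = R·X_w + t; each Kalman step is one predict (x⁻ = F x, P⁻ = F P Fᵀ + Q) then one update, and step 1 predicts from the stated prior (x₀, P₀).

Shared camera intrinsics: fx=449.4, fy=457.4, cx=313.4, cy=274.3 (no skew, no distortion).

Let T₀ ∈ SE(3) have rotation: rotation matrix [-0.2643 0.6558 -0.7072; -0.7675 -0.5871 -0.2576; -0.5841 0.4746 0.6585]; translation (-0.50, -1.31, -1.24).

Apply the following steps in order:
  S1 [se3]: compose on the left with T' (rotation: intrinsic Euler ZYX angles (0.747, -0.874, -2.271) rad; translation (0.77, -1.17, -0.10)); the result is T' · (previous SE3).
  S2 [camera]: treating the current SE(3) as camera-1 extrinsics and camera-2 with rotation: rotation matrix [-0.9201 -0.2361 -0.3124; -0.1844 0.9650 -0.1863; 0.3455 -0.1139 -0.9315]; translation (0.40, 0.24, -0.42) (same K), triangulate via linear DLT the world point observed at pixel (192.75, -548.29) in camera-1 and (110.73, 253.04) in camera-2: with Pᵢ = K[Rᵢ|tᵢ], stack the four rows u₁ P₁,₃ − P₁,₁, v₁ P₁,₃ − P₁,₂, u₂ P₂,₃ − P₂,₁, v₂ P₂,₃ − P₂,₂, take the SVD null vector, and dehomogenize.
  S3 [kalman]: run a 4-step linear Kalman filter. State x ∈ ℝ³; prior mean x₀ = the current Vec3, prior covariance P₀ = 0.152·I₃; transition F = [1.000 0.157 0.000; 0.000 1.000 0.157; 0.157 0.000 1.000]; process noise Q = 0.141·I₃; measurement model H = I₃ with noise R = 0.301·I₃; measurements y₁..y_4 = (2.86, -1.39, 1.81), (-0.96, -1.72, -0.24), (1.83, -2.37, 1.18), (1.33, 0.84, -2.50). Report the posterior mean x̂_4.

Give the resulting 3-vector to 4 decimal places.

result = (1.0469, -0.5123, -0.7091)

after S1 (compose_se3): R=[-0.6990 -0.2754 -0.6600; -0.5820 0.7553 0.3013; 0.4155 0.5948 -0.6882], t=(-0.4080, -2.4027, 0.6722)
after S2 (triangulate): (1.7976, -0.2692, -1.4826)
after S3 (kf_track): (1.0469, -0.5123, -0.7091)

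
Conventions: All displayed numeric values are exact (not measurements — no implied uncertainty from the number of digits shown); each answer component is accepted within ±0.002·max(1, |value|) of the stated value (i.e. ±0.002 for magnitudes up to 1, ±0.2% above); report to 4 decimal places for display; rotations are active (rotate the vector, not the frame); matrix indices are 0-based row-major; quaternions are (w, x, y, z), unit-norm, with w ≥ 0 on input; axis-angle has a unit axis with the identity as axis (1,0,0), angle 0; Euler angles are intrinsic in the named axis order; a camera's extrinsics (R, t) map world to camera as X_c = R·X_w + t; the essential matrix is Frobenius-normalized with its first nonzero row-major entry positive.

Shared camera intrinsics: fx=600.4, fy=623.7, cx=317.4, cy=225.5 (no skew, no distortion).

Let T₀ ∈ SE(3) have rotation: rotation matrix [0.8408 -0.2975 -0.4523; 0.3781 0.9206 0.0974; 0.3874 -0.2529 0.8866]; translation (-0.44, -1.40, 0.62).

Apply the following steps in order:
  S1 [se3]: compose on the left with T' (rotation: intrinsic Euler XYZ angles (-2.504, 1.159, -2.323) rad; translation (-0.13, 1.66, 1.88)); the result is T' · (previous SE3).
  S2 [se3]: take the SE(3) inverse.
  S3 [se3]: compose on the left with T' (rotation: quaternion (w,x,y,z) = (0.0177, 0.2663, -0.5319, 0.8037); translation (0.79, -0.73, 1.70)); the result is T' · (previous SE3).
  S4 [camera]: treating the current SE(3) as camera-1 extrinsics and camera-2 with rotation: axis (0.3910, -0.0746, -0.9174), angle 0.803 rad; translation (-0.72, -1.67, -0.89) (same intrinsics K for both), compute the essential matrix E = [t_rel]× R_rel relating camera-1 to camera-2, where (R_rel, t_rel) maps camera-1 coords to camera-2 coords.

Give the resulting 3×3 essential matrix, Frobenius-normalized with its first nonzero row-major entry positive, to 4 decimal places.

matrix = [0.4599 -0.2719 -0.0171; -0.5104 -0.4062 0.0404; 0.1628 -0.5105 0.0066]

after S1 (compose_se3): R=[0.2356 0.1187 0.9646; 0.9560 -0.2069 -0.2080; 0.1749 0.9711 -0.1622], t=(0.1493, 1.1746, 0.3886)
after S2 (invert_se3): R=[0.2356 0.9560 0.1749; 0.1187 -0.2069 0.9711; 0.9646 -0.2080 -0.1622], t=(-1.2260, -0.1520, 0.1633)
after S3 (compose_se3): R=[0.1557 -0.8404 -0.5191; -0.9452 0.0259 -0.3255; 0.2870 0.5413 -0.7903], t=(1.9556, -0.4928, 1.3284)
after S4 (essential): [0.4599 -0.2719 -0.0171; -0.5104 -0.4062 0.0404; 0.1628 -0.5105 0.0066]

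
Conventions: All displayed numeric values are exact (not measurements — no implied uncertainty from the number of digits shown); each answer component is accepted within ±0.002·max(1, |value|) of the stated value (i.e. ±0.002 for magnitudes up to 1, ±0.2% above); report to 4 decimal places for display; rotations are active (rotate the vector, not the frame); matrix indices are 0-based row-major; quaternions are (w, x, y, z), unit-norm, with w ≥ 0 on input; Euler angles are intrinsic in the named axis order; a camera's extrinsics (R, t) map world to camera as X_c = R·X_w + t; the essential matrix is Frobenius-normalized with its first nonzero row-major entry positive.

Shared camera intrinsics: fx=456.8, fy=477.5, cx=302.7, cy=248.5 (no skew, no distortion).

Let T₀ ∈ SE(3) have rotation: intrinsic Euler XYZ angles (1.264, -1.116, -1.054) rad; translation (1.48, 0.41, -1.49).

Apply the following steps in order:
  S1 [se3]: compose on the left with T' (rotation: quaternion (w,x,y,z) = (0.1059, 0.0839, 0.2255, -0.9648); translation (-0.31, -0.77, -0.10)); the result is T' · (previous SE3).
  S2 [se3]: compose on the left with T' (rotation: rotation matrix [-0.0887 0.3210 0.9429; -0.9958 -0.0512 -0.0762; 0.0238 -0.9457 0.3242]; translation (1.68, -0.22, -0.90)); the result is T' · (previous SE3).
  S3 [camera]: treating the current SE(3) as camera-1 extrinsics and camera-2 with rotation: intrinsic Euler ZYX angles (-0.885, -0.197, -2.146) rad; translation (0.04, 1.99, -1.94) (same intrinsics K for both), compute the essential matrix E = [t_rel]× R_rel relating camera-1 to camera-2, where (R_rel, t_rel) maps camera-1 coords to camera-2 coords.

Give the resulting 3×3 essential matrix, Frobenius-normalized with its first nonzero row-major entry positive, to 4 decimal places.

matrix = [0.6346 0.2826 -0.1299; 0.0102 -0.2179 -0.3170; 0.0546 -0.3192 -0.4976]

after S1 (compose_se3): R=[-0.2959 -0.5928 0.7490; 0.8791 0.1377 0.4563; -0.3736 0.7935 0.4804], t=(-1.4666, -0.7007, -1.8989)
after S2 (compose_se3): R=[-0.0438 0.8449 0.5331; 0.2781 0.5228 -0.8058; -0.9595 0.1129 -0.2579], t=(-0.2054, 1.4210, -0.8879)
after S3 (essential): [0.6346 0.2826 -0.1299; 0.0102 -0.2179 -0.3170; 0.0546 -0.3192 -0.4976]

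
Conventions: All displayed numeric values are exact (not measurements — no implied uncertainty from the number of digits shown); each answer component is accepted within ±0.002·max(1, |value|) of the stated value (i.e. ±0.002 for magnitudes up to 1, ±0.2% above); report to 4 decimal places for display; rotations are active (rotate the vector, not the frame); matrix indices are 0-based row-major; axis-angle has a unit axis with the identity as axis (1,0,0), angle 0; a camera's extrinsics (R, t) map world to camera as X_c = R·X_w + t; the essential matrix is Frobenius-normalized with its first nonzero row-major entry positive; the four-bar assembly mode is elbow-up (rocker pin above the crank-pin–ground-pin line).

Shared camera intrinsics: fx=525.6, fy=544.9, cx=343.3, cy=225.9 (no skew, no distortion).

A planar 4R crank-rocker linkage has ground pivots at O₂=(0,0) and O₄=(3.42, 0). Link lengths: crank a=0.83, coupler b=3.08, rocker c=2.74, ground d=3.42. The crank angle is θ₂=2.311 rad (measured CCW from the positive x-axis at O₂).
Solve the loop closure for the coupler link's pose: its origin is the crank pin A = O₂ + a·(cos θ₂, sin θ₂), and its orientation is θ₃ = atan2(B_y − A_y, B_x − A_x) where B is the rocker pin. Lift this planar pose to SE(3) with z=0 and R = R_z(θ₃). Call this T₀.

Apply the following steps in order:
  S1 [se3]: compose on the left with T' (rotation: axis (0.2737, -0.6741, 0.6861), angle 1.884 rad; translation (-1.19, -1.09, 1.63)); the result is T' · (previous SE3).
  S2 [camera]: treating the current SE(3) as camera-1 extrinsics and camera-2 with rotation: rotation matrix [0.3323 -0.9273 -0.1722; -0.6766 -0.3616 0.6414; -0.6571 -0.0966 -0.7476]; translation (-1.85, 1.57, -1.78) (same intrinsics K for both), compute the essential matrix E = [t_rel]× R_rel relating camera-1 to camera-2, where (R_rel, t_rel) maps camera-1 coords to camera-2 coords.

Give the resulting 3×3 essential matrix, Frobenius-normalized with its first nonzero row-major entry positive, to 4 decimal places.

matrix = [0.2685 0.2387 -0.2194; 0.5064 0.2185 -0.1843; -0.4128 0.3849 -0.4075]

source (fourbar_fk): coupler pose = R=[0.8284 -0.5602 0.0000; 0.5602 0.8284 0.0000; 0.0000 0.0000 1.0000], t=(-0.5598, 0.6128, 0.0000)
after S1 (compose_se3): R=[-0.6749 -0.6229 -0.3956; 0.5011 0.0067 -0.8654; 0.5416 -0.7823 0.3076], t=(-1.6202, -1.1448, 0.9223)
after S2 (essential): [0.2685 0.2387 -0.2194; 0.5064 0.2185 -0.1843; -0.4128 0.3849 -0.4075]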